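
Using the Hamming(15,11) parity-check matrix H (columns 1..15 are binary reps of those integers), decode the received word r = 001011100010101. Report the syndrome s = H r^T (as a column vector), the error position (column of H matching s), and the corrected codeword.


s = (1, 1, 1, 0)^T, error position = 14, corrected codeword c = 001011100010111

Compute s = H r^T mod 2 one row at a time:
  s_1 = 0 + 0 + 0 + 1 + 0 + 1 + 0 + 1 = 3 ≡ 1 (mod 2).
  s_2 = 0 + 1 + 1 + 1 + 0 + 1 + 0 + 1 = 5 ≡ 1 (mod 2).
  s_3 = 0 + 1 + 1 + 1 + 0 + 1 + 0 + 1 = 5 ≡ 1 (mod 2).
  s_4 = 0 + 1 + 1 + 1 + 0 + 1 + 1 + 1 = 6 ≡ 0 (mod 2).
s = (1, 1, 1, 0)^T — this equals column 14 of H (binary 1110), so error is at position 14.
Correct: flip bit 14 of r = 001011100010101 to get c = 001011100010111.


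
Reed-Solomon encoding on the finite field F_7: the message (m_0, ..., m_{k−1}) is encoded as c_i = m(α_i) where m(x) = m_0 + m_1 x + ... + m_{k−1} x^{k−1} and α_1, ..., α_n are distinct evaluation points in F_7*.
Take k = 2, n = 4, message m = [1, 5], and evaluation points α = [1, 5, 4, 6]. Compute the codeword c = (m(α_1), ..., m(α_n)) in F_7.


c = [6, 5, 0, 3]

Message polynomial: m(x) = 1 + 5·x (mod 7).
For each evaluation point α_i, compute m(α_i) mod 7:
  α_1 = 1: Horner steps 5 → 6, so m(1) = 6.
  α_2 = 5: Horner steps 5 → 5, so m(5) = 5.
  α_3 = 4: Horner steps 5 → 0, so m(4) = 0.
  α_4 = 6: Horner steps 5 → 3, so m(6) = 3.
Codeword c = [6, 5, 0, 3] ∈ F_7^4.


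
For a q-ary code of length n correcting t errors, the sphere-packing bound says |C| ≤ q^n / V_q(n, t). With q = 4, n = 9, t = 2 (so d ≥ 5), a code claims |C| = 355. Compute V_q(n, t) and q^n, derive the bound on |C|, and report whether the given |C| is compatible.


V_q(n, t) = 352, q^n = 262144, Hamming bound = 744, |C| = 355 ≤ bound (satisfied).

Step 1: Compute V_q(n, t) = Σ_{j=0}^2 C(n, j) (q−1)^j.
  j = 0: C(9,0)·(3)^0 = 1·1 = 1.
  j = 1: C(9,1)·(3)^1 = 9·3 = 27.
  j = 2: C(9,2)·(3)^2 = 36·9 = 324.
  V_q(n, t) = 1 + 27 + 324 = 352.
Step 2: q^n = 4^9 = 262144.
Step 3: Hamming bound ⌊q^n / V_q(n,t)⌋ = ⌊262144/352⌋ = 744.
Step 4: Compare |C| = 355 to 744: satisfied.
The claimed |C| lies below the Hamming bound.


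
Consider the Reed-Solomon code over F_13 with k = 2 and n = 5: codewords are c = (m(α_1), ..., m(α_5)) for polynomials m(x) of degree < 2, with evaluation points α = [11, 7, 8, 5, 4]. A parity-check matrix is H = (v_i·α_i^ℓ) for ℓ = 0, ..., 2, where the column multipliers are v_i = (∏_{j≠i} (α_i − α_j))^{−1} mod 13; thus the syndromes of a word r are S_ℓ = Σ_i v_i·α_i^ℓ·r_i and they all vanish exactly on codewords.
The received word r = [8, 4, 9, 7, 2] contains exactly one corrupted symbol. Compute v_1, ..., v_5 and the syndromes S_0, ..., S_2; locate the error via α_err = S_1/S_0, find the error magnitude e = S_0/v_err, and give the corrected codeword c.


S = (1, 11, 4), error at position 1, error magnitude e = 10, c = [11, 4, 9, 7, 2].

Step 1: column multipliers v_i = (∏_{j≠i}(α_i − α_j))^{−1} mod 13.
  i = 1 (α = 11): (11−7)(11−8)(11−5)(11−4) = 4·3·6·7 = 504 ≡ 10, so v_1 = 10^{−1} = 4 (mod 13).
  i = 2 (α = 7): (7−11)(7−8)(7−5)(7−4) = (−4)·(−1)·2·3 = 24 ≡ 11, so v_2 = 11^{−1} = 6 (mod 13).
  i = 3 (α = 8): (8−11)(8−7)(8−5)(8−4) = (−3)·1·3·4 = −36 ≡ 3, so v_3 = 3^{−1} = 9 (mod 13).
  i = 4 (α = 5): (5−11)(5−7)(5−8)(5−4) = (−6)·(−2)·(−3)·1 = −36 ≡ 3, so v_4 = 3^{−1} = 9 (mod 13).
  i = 5 (α = 4): (4−11)(4−7)(4−8)(4−5) = (−7)·(−3)·(−4)·(−1) = 84 ≡ 6, so v_5 = 6^{−1} = 11 (mod 13).
  v = [4, 6, 9, 9, 11].
Step 2: syndromes of r = [8, 4, 9, 7, 2] (all sums mod 13).
  S_0 = Σ v_i r_i = 4·8 + 6·4 + 9·9 + 9·7 + 11·2 = 222 ≡ 1.
  S_1 = Σ v_i α_i r_i = 4·11·8 + 6·7·4 + 9·8·9 + 9·5·7 + 11·4·2 = 1571 ≡ 11.
  α_i^2 mod 13 = [4, 10, 12, 12, 3].
  S_2 = Σ v_i α_i^2 r_i = 4·4·8 + 6·10·4 + 9·12·9 + 9·12·7 + 11·3·2 = 2162 ≡ 4.
  S = (1, 11, 4) ≠ 0, so r is not a codeword (an error is present).
Step 3: locate the error. For a single error e at position i, S_ℓ = v_i·e·α_i^ℓ, so α_err = S_1/S_0.
  S_0^{−1} = 1^{−1} = 1 (mod 13), so α_err = 11·1 = 11 ≡ 11 = α_1. Error position i = 1.
  Consistency check: S_2/S_1 = 4·6 = 24 ≡ 11 = α_err ✓ (single-error assumption holds).
Step 4: error magnitude e = S_0/v_1 = S_0·∏_{j≠1}(α_1 − α_j) = 1·10 = 10 ≡ 10 (mod 13).
Step 5: correct position 1: c_1 = r_1 − e = 8 − 10 ≡ 11 (mod 13). Hence c = [11, 4, 9, 7, 2].
  Check: interpolating c through the α_i gives m(x) = 8 + 5·x (degree < 2) with m(α_i) = c_i for every i, so c is indeed a codeword.


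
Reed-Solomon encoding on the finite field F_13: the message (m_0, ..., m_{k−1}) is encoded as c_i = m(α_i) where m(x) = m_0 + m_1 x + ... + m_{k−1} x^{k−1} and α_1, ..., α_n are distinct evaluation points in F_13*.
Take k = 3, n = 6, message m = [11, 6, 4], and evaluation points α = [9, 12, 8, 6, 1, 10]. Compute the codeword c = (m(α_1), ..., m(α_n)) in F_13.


c = [12, 9, 3, 9, 8, 3]

Message polynomial: m(x) = 11 + 6·x + 4·x^2 (mod 13).
For each evaluation point α_i, compute m(α_i) mod 13:
  α_1 = 9: Horner steps 4 → 3 → 12, so m(9) = 12.
  α_2 = 12: Horner steps 4 → 2 → 9, so m(12) = 9.
  α_3 = 8: Horner steps 4 → 12 → 3, so m(8) = 3.
  α_4 = 6: Horner steps 4 → 4 → 9, so m(6) = 9.
  α_5 = 1: Horner steps 4 → 10 → 8, so m(1) = 8.
  α_6 = 10: Horner steps 4 → 7 → 3, so m(10) = 3.
Codeword c = [12, 9, 3, 9, 8, 3] ∈ F_13^6.


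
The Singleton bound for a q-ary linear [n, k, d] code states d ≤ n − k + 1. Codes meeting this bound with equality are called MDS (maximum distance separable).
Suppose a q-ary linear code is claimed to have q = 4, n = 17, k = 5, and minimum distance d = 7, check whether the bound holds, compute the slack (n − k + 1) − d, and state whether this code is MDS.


Singleton RHS = n − k + 1 = 13, slack = 6, bound satisfied, not MDS.

Singleton bound: d ≤ n − k + 1.
Here n = 17, k = 5, so n − k + 1 = 13.
Given d = 7, check d ≤ 13: YES.
Slack = (n − k + 1) − d = 6.
The code is NOT MDS (slack = 6 > 0).
Description: the claimed parameters are [17, 5, 7]_4; such a code would be non-MDS.


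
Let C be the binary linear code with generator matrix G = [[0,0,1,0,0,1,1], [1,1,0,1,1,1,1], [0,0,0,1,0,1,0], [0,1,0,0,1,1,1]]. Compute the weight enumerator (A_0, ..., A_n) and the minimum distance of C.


Weight distribution: A_0 = 1, A_2 = 3, A_3 = 4, A_4 = 3, A_5 = 4, A_6 = 1. Minimum distance d = 2.

Enumerate all 2^4 = 16 messages m ∈ F_2^4.
For each, compute codeword c = mG in F_2^7, then tally its weight.
  m = 0000 → c = 0000000, weight = 0.
  m = 1000 → c = 0010011, weight = 3.
  m = 0100 → c = 1101111, weight = 6.
  m = 1100 → c = 1111100, weight = 5.
  m = 0010 → c = 0001010, weight = 2.
  m = 1010 → c = 0011001, weight = 3.
  m = 0110 → c = 1100101, weight = 4.
  m = 1110 → c = 1110110, weight = 5.
  m = 0001 → c = 0100111, weight = 4.
  m = 1001 → c = 0110100, weight = 3.
  m = 0101 → c = 1001000, weight = 2.
  m = 1101 → c = 1011011, weight = 5.
  m = 0011 → c = 0101101, weight = 4.
  m = 1011 → c = 0111110, weight = 5.
  m = 0111 → c = 1000010, weight = 2.
  m = 1111 → c = 1010001, weight = 3.
Tally weights:
  weight 0: 1 codewords.
  weight 2: 3 codewords.
  weight 3: 4 codewords.
  weight 4: 3 codewords.
  weight 5: 4 codewords.
  weight 6: 1 codewords.
Minimum distance d = smallest w > 0 with A_w > 0 = 2.
Sanity: Σ A_w = 16 = 2^4 = 16 ✓.


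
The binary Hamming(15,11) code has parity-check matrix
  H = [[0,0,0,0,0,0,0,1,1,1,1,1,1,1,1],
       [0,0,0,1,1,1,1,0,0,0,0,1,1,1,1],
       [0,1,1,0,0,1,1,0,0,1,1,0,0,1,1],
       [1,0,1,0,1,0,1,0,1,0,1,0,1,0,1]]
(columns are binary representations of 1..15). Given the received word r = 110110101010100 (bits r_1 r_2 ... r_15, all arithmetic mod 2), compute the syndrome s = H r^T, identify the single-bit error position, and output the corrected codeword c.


s = (1, 0, 1, 0)^T, error position = 10, corrected codeword c = 110110101110100

Compute s = H r^T mod 2 one row at a time:
  s_1 = 0 + 1 + 0 + 1 + 0 + 1 + 0 + 0 = 3 ≡ 1 (mod 2).
  s_2 = 1 + 1 + 0 + 1 + 0 + 1 + 0 + 0 = 4 ≡ 0 (mod 2).
  s_3 = 1 + 0 + 0 + 1 + 0 + 1 + 0 + 0 = 3 ≡ 1 (mod 2).
  s_4 = 1 + 0 + 1 + 1 + 1 + 1 + 1 + 0 = 6 ≡ 0 (mod 2).
s = (1, 0, 1, 0)^T — this equals column 10 of H (binary 1010), so error is at position 10.
Correct: flip bit 10 of r = 110110101010100 to get c = 110110101110100.


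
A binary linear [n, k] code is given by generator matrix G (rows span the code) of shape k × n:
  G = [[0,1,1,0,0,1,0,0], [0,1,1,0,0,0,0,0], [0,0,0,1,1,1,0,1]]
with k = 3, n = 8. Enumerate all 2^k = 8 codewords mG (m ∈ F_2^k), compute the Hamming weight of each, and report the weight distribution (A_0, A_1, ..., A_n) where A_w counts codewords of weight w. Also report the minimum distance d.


Weight distribution: A_0 = 1, A_1 = 1, A_2 = 1, A_3 = 2, A_4 = 1, A_5 = 1, A_6 = 1. Minimum distance d = 1.

Enumerate all 2^3 = 8 messages m ∈ F_2^3.
For each, compute codeword c = mG in F_2^8, then tally its weight.
  m = 000 → c = 00000000, weight = 0.
  m = 100 → c = 01100100, weight = 3.
  m = 010 → c = 01100000, weight = 2.
  m = 110 → c = 00000100, weight = 1.
  m = 001 → c = 00011101, weight = 4.
  m = 101 → c = 01111001, weight = 5.
  m = 011 → c = 01111101, weight = 6.
  m = 111 → c = 00011001, weight = 3.
Tally weights:
  weight 0: 1 codewords.
  weight 1: 1 codewords.
  weight 2: 1 codewords.
  weight 3: 2 codewords.
  weight 4: 1 codewords.
  weight 5: 1 codewords.
  weight 6: 1 codewords.
Minimum distance d = smallest w > 0 with A_w > 0 = 1.
Sanity: Σ A_w = 8 = 2^3 = 8 ✓.


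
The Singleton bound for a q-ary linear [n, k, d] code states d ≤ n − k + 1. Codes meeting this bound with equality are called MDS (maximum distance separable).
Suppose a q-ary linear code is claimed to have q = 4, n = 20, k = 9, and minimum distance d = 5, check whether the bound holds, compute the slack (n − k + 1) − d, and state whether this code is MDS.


Singleton RHS = n − k + 1 = 12, slack = 7, bound satisfied, not MDS.

Singleton bound: d ≤ n − k + 1.
Here n = 20, k = 9, so n − k + 1 = 12.
Given d = 5, check d ≤ 12: YES.
Slack = (n − k + 1) − d = 7.
The code is NOT MDS (slack = 7 > 0).
Description: the claimed parameters are [20, 9, 5]_4; such a code would be non-MDS.


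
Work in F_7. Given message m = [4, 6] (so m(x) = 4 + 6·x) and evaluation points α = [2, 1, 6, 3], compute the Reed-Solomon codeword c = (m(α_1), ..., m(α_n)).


c = [2, 3, 5, 1]

Message polynomial: m(x) = 4 + 6·x (mod 7).
For each evaluation point α_i, compute m(α_i) mod 7:
  α_1 = 2: Horner steps 6 → 2, so m(2) = 2.
  α_2 = 1: Horner steps 6 → 3, so m(1) = 3.
  α_3 = 6: Horner steps 6 → 5, so m(6) = 5.
  α_4 = 3: Horner steps 6 → 1, so m(3) = 1.
Codeword c = [2, 3, 5, 1] ∈ F_7^4.


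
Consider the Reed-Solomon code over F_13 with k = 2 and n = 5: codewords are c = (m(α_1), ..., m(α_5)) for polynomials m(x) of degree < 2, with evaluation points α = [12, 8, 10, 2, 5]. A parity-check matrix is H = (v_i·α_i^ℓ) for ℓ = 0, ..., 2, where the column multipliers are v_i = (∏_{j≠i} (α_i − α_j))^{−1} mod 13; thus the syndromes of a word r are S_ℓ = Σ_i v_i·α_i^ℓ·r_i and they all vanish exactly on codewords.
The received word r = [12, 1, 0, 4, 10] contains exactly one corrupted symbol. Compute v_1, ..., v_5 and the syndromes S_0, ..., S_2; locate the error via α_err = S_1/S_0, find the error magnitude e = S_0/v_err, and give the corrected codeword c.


S = (4, 7, 9), error at position 5, error magnitude e = 1, c = [12, 1, 0, 4, 9].

Step 1: column multipliers v_i = (∏_{j≠i}(α_i − α_j))^{−1} mod 13.
  i = 1 (α = 12): (12−8)(12−10)(12−2)(12−5) = 4·2·10·7 = 560 ≡ 1, so v_1 = 1^{−1} = 1 (mod 13).
  i = 2 (α = 8): (8−12)(8−10)(8−2)(8−5) = (−4)·(−2)·6·3 = 144 ≡ 1, so v_2 = 1^{−1} = 1 (mod 13).
  i = 3 (α = 10): (10−12)(10−8)(10−2)(10−5) = (−2)·2·8·5 = −160 ≡ 9, so v_3 = 9^{−1} = 3 (mod 13).
  i = 4 (α = 2): (2−12)(2−8)(2−10)(2−5) = (−10)·(−6)·(−8)·(−3) = 1440 ≡ 10, so v_4 = 10^{−1} = 4 (mod 13).
  i = 5 (α = 5): (5−12)(5−8)(5−10)(5−2) = (−7)·(−3)·(−5)·3 = −315 ≡ 10, so v_5 = 10^{−1} = 4 (mod 13).
  v = [1, 1, 3, 4, 4].
Step 2: syndromes of r = [12, 1, 0, 4, 10] (all sums mod 13).
  S_0 = Σ v_i r_i = 1·12 + 1·1 + 3·0 + 4·4 + 4·10 = 69 ≡ 4.
  S_1 = Σ v_i α_i r_i = 1·12·12 + 1·8·1 + 3·10·0 + 4·2·4 + 4·5·10 = 384 ≡ 7.
  α_i^2 mod 13 = [1, 12, 9, 4, 12].
  S_2 = Σ v_i α_i^2 r_i = 1·1·12 + 1·12·1 + 3·9·0 + 4·4·4 + 4·12·10 = 568 ≡ 9.
  S = (4, 7, 9) ≠ 0, so r is not a codeword (an error is present).
Step 3: locate the error. For a single error e at position i, S_ℓ = v_i·e·α_i^ℓ, so α_err = S_1/S_0.
  S_0^{−1} = 4^{−1} = 10 (mod 13), so α_err = 7·10 = 70 ≡ 5 = α_5. Error position i = 5.
  Consistency check: S_2/S_1 = 9·2 = 18 ≡ 5 = α_err ✓ (single-error assumption holds).
Step 4: error magnitude e = S_0/v_5 = S_0·∏_{j≠5}(α_5 − α_j) = 4·10 = 40 ≡ 1 (mod 13).
Step 5: correct position 5: c_5 = r_5 − e = 10 − 1 ≡ 9 (mod 13). Hence c = [12, 1, 0, 4, 9].
  Check: interpolating c through the α_i gives m(x) = 5 + 6·x (degree < 2) with m(α_i) = c_i for every i, so c is indeed a codeword.


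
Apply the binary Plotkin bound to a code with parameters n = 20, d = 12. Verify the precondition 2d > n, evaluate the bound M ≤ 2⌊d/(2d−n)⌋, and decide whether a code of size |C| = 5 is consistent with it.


Plotkin bound M ≤ 6; given |C| = 5 ≤ bound (satisfied).

Check applicability: 2d = 24, n = 20.
2d − n = 4 > 0, so Plotkin applies.
Compute d/(2d−n) = 12/4 ≈ 3.0000.
⌊d/(2d−n)⌋ = 3.
Plotkin bound: M ≤ 2·3 = 6.
Given |C| = 5, check: satisfied.
This |C| is below the Plotkin bound.


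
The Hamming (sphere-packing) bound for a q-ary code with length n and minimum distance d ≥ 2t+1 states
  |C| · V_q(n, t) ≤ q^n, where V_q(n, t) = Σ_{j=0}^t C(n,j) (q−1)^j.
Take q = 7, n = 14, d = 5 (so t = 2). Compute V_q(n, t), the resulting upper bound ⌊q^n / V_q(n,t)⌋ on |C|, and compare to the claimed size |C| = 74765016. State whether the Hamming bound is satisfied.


V_q(n, t) = 3361, q^n = 678223072849, Hamming bound = 201792047, |C| = 74765016 ≤ bound (satisfied).

Step 1: Compute V_q(n, t) = Σ_{j=0}^2 C(n, j) (q−1)^j.
  j = 0: C(14,0)·(6)^0 = 1·1 = 1.
  j = 1: C(14,1)·(6)^1 = 14·6 = 84.
  j = 2: C(14,2)·(6)^2 = 91·36 = 3276.
  V_q(n, t) = 1 + 84 + 3276 = 3361.
Step 2: q^n = 7^14 = 678223072849.
Step 3: Hamming bound ⌊q^n / V_q(n,t)⌋ = ⌊678223072849/3361⌋ = 201792047.
Step 4: Compare |C| = 74765016 to 201792047: satisfied.
The claimed |C| lies below the Hamming bound.


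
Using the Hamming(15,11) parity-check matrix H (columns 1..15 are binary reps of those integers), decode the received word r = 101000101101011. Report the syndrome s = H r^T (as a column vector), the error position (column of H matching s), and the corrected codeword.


s = (1, 0, 1, 1)^T, error position = 11, corrected codeword c = 101000101111011

Compute s = H r^T mod 2 one row at a time:
  s_1 = 0 + 1 + 1 + 0 + 1 + 0 + 1 + 1 = 5 ≡ 1 (mod 2).
  s_2 = 0 + 0 + 0 + 1 + 1 + 0 + 1 + 1 = 4 ≡ 0 (mod 2).
  s_3 = 0 + 1 + 0 + 1 + 1 + 0 + 1 + 1 = 5 ≡ 1 (mod 2).
  s_4 = 1 + 1 + 0 + 1 + 1 + 0 + 0 + 1 = 5 ≡ 1 (mod 2).
s = (1, 0, 1, 1)^T — this equals column 11 of H (binary 1011), so error is at position 11.
Correct: flip bit 11 of r = 101000101101011 to get c = 101000101111011.


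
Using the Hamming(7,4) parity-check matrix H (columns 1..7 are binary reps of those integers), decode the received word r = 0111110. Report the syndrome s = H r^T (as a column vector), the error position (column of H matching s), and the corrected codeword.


s = (1, 1, 0)^T, error position = 6, corrected codeword c = 0111100

Compute s = H r^T mod 2 one row at a time:
  s_1 = 1 + 1 + 1 + 0 = 3 ≡ 1 (mod 2).
  s_2 = 1 + 1 + 1 + 0 = 3 ≡ 1 (mod 2).
  s_3 = 0 + 1 + 1 + 0 = 2 ≡ 0 (mod 2).
s = (1, 1, 0)^T — this equals column 6 of H (binary 110), so error is at position 6.
Correct: flip bit 6 of r = 0111110 to get c = 0111100.


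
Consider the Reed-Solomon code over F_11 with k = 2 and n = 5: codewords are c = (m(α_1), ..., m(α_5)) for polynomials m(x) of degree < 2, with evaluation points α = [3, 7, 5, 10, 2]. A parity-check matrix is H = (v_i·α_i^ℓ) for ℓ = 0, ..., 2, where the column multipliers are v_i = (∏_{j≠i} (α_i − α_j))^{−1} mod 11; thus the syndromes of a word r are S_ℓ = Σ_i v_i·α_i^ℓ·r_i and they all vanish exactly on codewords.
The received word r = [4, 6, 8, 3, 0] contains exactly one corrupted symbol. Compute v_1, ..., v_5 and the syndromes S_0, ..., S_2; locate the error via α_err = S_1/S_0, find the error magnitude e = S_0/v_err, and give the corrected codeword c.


S = (6, 7, 10), error at position 1, error magnitude e = 5, c = [10, 6, 8, 3, 0].

Step 1: column multipliers v_i = (∏_{j≠i}(α_i − α_j))^{−1} mod 11.
  i = 1 (α = 3): (3−7)(3−5)(3−10)(3−2) = (−4)·(−2)·(−7)·1 = −56 ≡ 10, so v_1 = 10^{−1} = 10 (mod 11).
  i = 2 (α = 7): (7−3)(7−5)(7−10)(7−2) = 4·2·(−3)·5 = −120 ≡ 1, so v_2 = 1^{−1} = 1 (mod 11).
  i = 3 (α = 5): (5−3)(5−7)(5−10)(5−2) = 2·(−2)·(−5)·3 = 60 ≡ 5, so v_3 = 5^{−1} = 9 (mod 11).
  i = 4 (α = 10): (10−3)(10−7)(10−5)(10−2) = 7·3·5·8 = 840 ≡ 4, so v_4 = 4^{−1} = 3 (mod 11).
  i = 5 (α = 2): (2−3)(2−7)(2−5)(2−10) = (−1)·(−5)·(−3)·(−8) = 120 ≡ 10, so v_5 = 10^{−1} = 10 (mod 11).
  v = [10, 1, 9, 3, 10].
Step 2: syndromes of r = [4, 6, 8, 3, 0] (all sums mod 11).
  S_0 = Σ v_i r_i = 10·4 + 1·6 + 9·8 + 3·3 + 10·0 = 127 ≡ 6.
  S_1 = Σ v_i α_i r_i = 10·3·4 + 1·7·6 + 9·5·8 + 3·10·3 + 10·2·0 = 612 ≡ 7.
  α_i^2 mod 11 = [9, 5, 3, 1, 4].
  S_2 = Σ v_i α_i^2 r_i = 10·9·4 + 1·5·6 + 9·3·8 + 3·1·3 + 10·4·0 = 615 ≡ 10.
  S = (6, 7, 10) ≠ 0, so r is not a codeword (an error is present).
Step 3: locate the error. For a single error e at position i, S_ℓ = v_i·e·α_i^ℓ, so α_err = S_1/S_0.
  S_0^{−1} = 6^{−1} = 2 (mod 11), so α_err = 7·2 = 14 ≡ 3 = α_1. Error position i = 1.
  Consistency check: S_2/S_1 = 10·8 = 80 ≡ 3 = α_err ✓ (single-error assumption holds).
Step 4: error magnitude e = S_0/v_1 = S_0·∏_{j≠1}(α_1 − α_j) = 6·10 = 60 ≡ 5 (mod 11).
Step 5: correct position 1: c_1 = r_1 − e = 4 − 5 ≡ 10 (mod 11). Hence c = [10, 6, 8, 3, 0].
  Check: interpolating c through the α_i gives m(x) = 2 + 10·x (degree < 2) with m(α_i) = c_i for every i, so c is indeed a codeword.


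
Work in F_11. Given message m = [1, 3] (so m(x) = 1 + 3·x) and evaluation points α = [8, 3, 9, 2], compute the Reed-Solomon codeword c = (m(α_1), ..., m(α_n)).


c = [3, 10, 6, 7]

Message polynomial: m(x) = 1 + 3·x (mod 11).
For each evaluation point α_i, compute m(α_i) mod 11:
  α_1 = 8: Horner steps 3 → 3, so m(8) = 3.
  α_2 = 3: Horner steps 3 → 10, so m(3) = 10.
  α_3 = 9: Horner steps 3 → 6, so m(9) = 6.
  α_4 = 2: Horner steps 3 → 7, so m(2) = 7.
Codeword c = [3, 10, 6, 7] ∈ F_11^4.


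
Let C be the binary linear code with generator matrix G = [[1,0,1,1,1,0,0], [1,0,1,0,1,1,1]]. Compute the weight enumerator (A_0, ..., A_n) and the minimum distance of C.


Weight distribution: A_0 = 1, A_3 = 1, A_4 = 1, A_5 = 1. Minimum distance d = 3.

Enumerate all 2^2 = 4 messages m ∈ F_2^2.
For each, compute codeword c = mG in F_2^7, then tally its weight.
  m = 00 → c = 0000000, weight = 0.
  m = 10 → c = 1011100, weight = 4.
  m = 01 → c = 1010111, weight = 5.
  m = 11 → c = 0001011, weight = 3.
Tally weights:
  weight 0: 1 codewords.
  weight 3: 1 codewords.
  weight 4: 1 codewords.
  weight 5: 1 codewords.
Minimum distance d = smallest w > 0 with A_w > 0 = 3.
Sanity: Σ A_w = 4 = 2^2 = 4 ✓.


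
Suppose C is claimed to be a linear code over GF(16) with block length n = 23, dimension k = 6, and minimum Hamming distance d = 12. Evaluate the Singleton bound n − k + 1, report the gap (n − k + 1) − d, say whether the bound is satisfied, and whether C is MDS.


Singleton RHS = n − k + 1 = 18, slack = 6, bound satisfied, not MDS.

Singleton bound: d ≤ n − k + 1.
Here n = 23, k = 6, so n − k + 1 = 18.
Given d = 12, check d ≤ 18: YES.
Slack = (n − k + 1) − d = 6.
The code is NOT MDS (slack = 6 > 0).
Description: the claimed parameters are [23, 6, 12]_16; such a code would be non-MDS.


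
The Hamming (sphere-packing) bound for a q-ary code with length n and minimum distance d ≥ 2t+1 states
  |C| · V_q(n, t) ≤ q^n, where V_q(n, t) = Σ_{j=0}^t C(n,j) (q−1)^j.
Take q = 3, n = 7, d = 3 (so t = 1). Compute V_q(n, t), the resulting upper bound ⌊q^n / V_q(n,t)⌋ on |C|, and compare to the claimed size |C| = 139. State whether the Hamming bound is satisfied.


V_q(n, t) = 15, q^n = 2187, Hamming bound = 145, |C| = 139 ≤ bound (satisfied).

Step 1: Compute V_q(n, t) = Σ_{j=0}^1 C(n, j) (q−1)^j.
  j = 0: C(7,0)·(2)^0 = 1·1 = 1.
  j = 1: C(7,1)·(2)^1 = 7·2 = 14.
  V_q(n, t) = 1 + 14 = 15.
Step 2: q^n = 3^7 = 2187.
Step 3: Hamming bound ⌊q^n / V_q(n,t)⌋ = ⌊2187/15⌋ = 145.
Step 4: Compare |C| = 139 to 145: satisfied.
The claimed |C| lies below the Hamming bound.


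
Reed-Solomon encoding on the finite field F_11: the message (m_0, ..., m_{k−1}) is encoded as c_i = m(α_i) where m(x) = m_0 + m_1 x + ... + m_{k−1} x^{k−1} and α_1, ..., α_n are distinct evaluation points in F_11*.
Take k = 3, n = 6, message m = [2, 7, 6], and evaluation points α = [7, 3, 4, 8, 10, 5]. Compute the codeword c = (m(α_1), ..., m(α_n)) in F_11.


c = [4, 0, 5, 2, 1, 0]

Message polynomial: m(x) = 2 + 7·x + 6·x^2 (mod 11).
For each evaluation point α_i, compute m(α_i) mod 11:
  α_1 = 7: Horner steps 6 → 5 → 4, so m(7) = 4.
  α_2 = 3: Horner steps 6 → 3 → 0, so m(3) = 0.
  α_3 = 4: Horner steps 6 → 9 → 5, so m(4) = 5.
  α_4 = 8: Horner steps 6 → 0 → 2, so m(8) = 2.
  α_5 = 10: Horner steps 6 → 1 → 1, so m(10) = 1.
  α_6 = 5: Horner steps 6 → 4 → 0, so m(5) = 0.
Codeword c = [4, 0, 5, 2, 1, 0] ∈ F_11^6.


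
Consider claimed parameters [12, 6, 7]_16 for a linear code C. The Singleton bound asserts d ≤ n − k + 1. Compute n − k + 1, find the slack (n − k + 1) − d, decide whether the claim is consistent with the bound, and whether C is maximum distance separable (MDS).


Singleton RHS = n − k + 1 = 7, slack = 0, bound satisfied, MDS.

Singleton bound: d ≤ n − k + 1.
Here n = 12, k = 6, so n − k + 1 = 7.
Given d = 7, check d ≤ 7: YES.
Slack = (n − k + 1) − d = 0.
The code is MDS (slack = 0).
Description: the claimed parameters are [12, 6, 7]_16; such a code would be MDS (meets Singleton bound).


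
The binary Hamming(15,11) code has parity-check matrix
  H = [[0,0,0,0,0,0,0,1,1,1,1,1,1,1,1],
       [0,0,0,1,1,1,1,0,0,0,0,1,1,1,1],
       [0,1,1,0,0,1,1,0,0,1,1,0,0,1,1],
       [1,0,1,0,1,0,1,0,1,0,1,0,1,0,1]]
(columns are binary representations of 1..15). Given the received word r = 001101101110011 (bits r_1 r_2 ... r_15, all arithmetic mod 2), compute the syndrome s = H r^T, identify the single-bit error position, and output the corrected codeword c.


s = (1, 1, 1, 1)^T, error position = 15, corrected codeword c = 001101101110010

Compute s = H r^T mod 2 one row at a time:
  s_1 = 0 + 1 + 1 + 1 + 0 + 0 + 1 + 1 = 5 ≡ 1 (mod 2).
  s_2 = 1 + 0 + 1 + 1 + 0 + 0 + 1 + 1 = 5 ≡ 1 (mod 2).
  s_3 = 0 + 1 + 1 + 1 + 1 + 1 + 1 + 1 = 7 ≡ 1 (mod 2).
  s_4 = 0 + 1 + 0 + 1 + 1 + 1 + 0 + 1 = 5 ≡ 1 (mod 2).
s = (1, 1, 1, 1)^T — this equals column 15 of H (binary 1111), so error is at position 15.
Correct: flip bit 15 of r = 001101101110011 to get c = 001101101110010.


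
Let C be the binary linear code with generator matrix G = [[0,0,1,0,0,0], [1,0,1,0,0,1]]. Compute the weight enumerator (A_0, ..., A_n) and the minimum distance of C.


Weight distribution: A_0 = 1, A_1 = 1, A_2 = 1, A_3 = 1. Minimum distance d = 1.

Enumerate all 2^2 = 4 messages m ∈ F_2^2.
For each, compute codeword c = mG in F_2^6, then tally its weight.
  m = 00 → c = 000000, weight = 0.
  m = 10 → c = 001000, weight = 1.
  m = 01 → c = 101001, weight = 3.
  m = 11 → c = 100001, weight = 2.
Tally weights:
  weight 0: 1 codewords.
  weight 1: 1 codewords.
  weight 2: 1 codewords.
  weight 3: 1 codewords.
Minimum distance d = smallest w > 0 with A_w > 0 = 1.
Sanity: Σ A_w = 4 = 2^2 = 4 ✓.


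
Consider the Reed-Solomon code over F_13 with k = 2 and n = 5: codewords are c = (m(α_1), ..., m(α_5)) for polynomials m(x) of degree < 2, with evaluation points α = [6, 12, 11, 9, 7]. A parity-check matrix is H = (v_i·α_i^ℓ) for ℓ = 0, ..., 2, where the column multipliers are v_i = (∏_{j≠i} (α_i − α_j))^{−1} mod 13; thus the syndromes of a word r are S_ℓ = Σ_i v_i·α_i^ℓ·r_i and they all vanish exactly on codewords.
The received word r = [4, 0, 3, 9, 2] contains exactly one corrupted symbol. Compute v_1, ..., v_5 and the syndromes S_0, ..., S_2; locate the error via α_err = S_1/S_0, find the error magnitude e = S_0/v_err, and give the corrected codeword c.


S = (1, 6, 10), error at position 1, error magnitude e = 12, c = [5, 0, 3, 9, 2].

Step 1: column multipliers v_i = (∏_{j≠i}(α_i − α_j))^{−1} mod 13.
  i = 1 (α = 6): (6−12)(6−11)(6−9)(6−7) = (−6)·(−5)·(−3)·(−1) = 90 ≡ 12, so v_1 = 12^{−1} = 12 (mod 13).
  i = 2 (α = 12): (12−6)(12−11)(12−9)(12−7) = 6·1·3·5 = 90 ≡ 12, so v_2 = 12^{−1} = 12 (mod 13).
  i = 3 (α = 11): (11−6)(11−12)(11−9)(11−7) = 5·(−1)·2·4 = −40 ≡ 12, so v_3 = 12^{−1} = 12 (mod 13).
  i = 4 (α = 9): (9−6)(9−12)(9−11)(9−7) = 3·(−3)·(−2)·2 = 36 ≡ 10, so v_4 = 10^{−1} = 4 (mod 13).
  i = 5 (α = 7): (7−6)(7−12)(7−11)(7−9) = 1·(−5)·(−4)·(−2) = −40 ≡ 12, so v_5 = 12^{−1} = 12 (mod 13).
  v = [12, 12, 12, 4, 12].
Step 2: syndromes of r = [4, 0, 3, 9, 2] (all sums mod 13).
  S_0 = Σ v_i r_i = 12·4 + 12·0 + 12·3 + 4·9 + 12·2 = 144 ≡ 1.
  S_1 = Σ v_i α_i r_i = 12·6·4 + 12·12·0 + 12·11·3 + 4·9·9 + 12·7·2 = 1176 ≡ 6.
  α_i^2 mod 13 = [10, 1, 4, 3, 10].
  S_2 = Σ v_i α_i^2 r_i = 12·10·4 + 12·1·0 + 12·4·3 + 4·3·9 + 12·10·2 = 972 ≡ 10.
  S = (1, 6, 10) ≠ 0, so r is not a codeword (an error is present).
Step 3: locate the error. For a single error e at position i, S_ℓ = v_i·e·α_i^ℓ, so α_err = S_1/S_0.
  S_0^{−1} = 1^{−1} = 1 (mod 13), so α_err = 6·1 = 6 ≡ 6 = α_1. Error position i = 1.
  Consistency check: S_2/S_1 = 10·11 = 110 ≡ 6 = α_err ✓ (single-error assumption holds).
Step 4: error magnitude e = S_0/v_1 = S_0·∏_{j≠1}(α_1 − α_j) = 1·12 = 12 ≡ 12 (mod 13).
Step 5: correct position 1: c_1 = r_1 − e = 4 − 12 ≡ 5 (mod 13). Hence c = [5, 0, 3, 9, 2].
  Check: interpolating c through the α_i gives m(x) = 10 + 10·x (degree < 2) with m(α_i) = c_i for every i, so c is indeed a codeword.


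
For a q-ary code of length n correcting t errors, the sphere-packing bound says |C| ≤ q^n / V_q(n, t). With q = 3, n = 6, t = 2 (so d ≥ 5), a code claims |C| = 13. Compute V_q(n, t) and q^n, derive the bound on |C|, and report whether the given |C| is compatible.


V_q(n, t) = 73, q^n = 729, Hamming bound = 9, |C| = 13 > bound (violated).

Step 1: Compute V_q(n, t) = Σ_{j=0}^2 C(n, j) (q−1)^j.
  j = 0: C(6,0)·(2)^0 = 1·1 = 1.
  j = 1: C(6,1)·(2)^1 = 6·2 = 12.
  j = 2: C(6,2)·(2)^2 = 15·4 = 60.
  V_q(n, t) = 1 + 12 + 60 = 73.
Step 2: q^n = 3^6 = 729.
Step 3: Hamming bound ⌊q^n / V_q(n,t)⌋ = ⌊729/73⌋ = 9.
Step 4: Compare |C| = 13 to 9: violated.
The claimed |C| lies above the Hamming bound, so no 3-ary code of length 6 with d ≥ 5 can have 13 codewords.


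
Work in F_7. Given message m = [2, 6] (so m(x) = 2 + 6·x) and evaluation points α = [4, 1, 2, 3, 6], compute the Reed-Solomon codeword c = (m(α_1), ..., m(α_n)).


c = [5, 1, 0, 6, 3]

Message polynomial: m(x) = 2 + 6·x (mod 7).
For each evaluation point α_i, compute m(α_i) mod 7:
  α_1 = 4: Horner steps 6 → 5, so m(4) = 5.
  α_2 = 1: Horner steps 6 → 1, so m(1) = 1.
  α_3 = 2: Horner steps 6 → 0, so m(2) = 0.
  α_4 = 3: Horner steps 6 → 6, so m(3) = 6.
  α_5 = 6: Horner steps 6 → 3, so m(6) = 3.
Codeword c = [5, 1, 0, 6, 3] ∈ F_7^5.


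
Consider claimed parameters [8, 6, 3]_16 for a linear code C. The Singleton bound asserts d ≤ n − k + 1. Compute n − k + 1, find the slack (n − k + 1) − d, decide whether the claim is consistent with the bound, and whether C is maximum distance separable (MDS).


Singleton RHS = n − k + 1 = 3, slack = 0, bound satisfied, MDS.

Singleton bound: d ≤ n − k + 1.
Here n = 8, k = 6, so n − k + 1 = 3.
Given d = 3, check d ≤ 3: YES.
Slack = (n − k + 1) − d = 0.
The code is MDS (slack = 0).
Description: the claimed parameters are [8, 6, 3]_16; such a code would be MDS (meets Singleton bound).


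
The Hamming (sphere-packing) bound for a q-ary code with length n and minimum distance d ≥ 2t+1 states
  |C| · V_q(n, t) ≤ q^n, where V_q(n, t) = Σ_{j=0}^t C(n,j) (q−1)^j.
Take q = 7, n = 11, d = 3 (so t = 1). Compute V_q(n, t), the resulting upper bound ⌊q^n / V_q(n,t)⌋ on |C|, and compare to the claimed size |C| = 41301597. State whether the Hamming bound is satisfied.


V_q(n, t) = 67, q^n = 1977326743, Hamming bound = 29512339, |C| = 41301597 > bound (violated).

Step 1: Compute V_q(n, t) = Σ_{j=0}^1 C(n, j) (q−1)^j.
  j = 0: C(11,0)·(6)^0 = 1·1 = 1.
  j = 1: C(11,1)·(6)^1 = 11·6 = 66.
  V_q(n, t) = 1 + 66 = 67.
Step 2: q^n = 7^11 = 1977326743.
Step 3: Hamming bound ⌊q^n / V_q(n,t)⌋ = ⌊1977326743/67⌋ = 29512339.
Step 4: Compare |C| = 41301597 to 29512339: violated.
The claimed |C| lies above the Hamming bound, so no 7-ary code of length 11 with d ≥ 3 can have 41301597 codewords.


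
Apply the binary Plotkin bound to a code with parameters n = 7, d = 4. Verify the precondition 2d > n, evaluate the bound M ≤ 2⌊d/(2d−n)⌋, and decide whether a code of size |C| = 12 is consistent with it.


Plotkin bound M ≤ 8; given |C| = 12 > bound (violated).

Check applicability: 2d = 8, n = 7.
2d − n = 1 > 0, so Plotkin applies.
Compute d/(2d−n) = 4/1 ≈ 4.0000.
⌊d/(2d−n)⌋ = 4.
Plotkin bound: M ≤ 2·4 = 8.
Given |C| = 12, check: VIOLATED.
This |C| is above the Plotkin bound, so no binary code with n = 7, d = 4 and 12 codewords exists.


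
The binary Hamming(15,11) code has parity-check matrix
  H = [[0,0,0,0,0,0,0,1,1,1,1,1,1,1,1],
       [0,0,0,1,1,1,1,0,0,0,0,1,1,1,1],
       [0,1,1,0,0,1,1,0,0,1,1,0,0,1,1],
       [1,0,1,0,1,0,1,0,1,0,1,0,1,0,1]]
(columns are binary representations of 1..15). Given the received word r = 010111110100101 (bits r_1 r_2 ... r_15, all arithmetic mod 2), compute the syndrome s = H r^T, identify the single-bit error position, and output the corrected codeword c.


s = (0, 0, 1, 0)^T, error position = 2, corrected codeword c = 000111110100101

Compute s = H r^T mod 2 one row at a time:
  s_1 = 1 + 0 + 1 + 0 + 0 + 1 + 0 + 1 = 4 ≡ 0 (mod 2).
  s_2 = 1 + 1 + 1 + 1 + 0 + 1 + 0 + 1 = 6 ≡ 0 (mod 2).
  s_3 = 1 + 0 + 1 + 1 + 1 + 0 + 0 + 1 = 5 ≡ 1 (mod 2).
  s_4 = 0 + 0 + 1 + 1 + 0 + 0 + 1 + 1 = 4 ≡ 0 (mod 2).
s = (0, 0, 1, 0)^T — this equals column 2 of H (binary 0010), so error is at position 2.
Correct: flip bit 2 of r = 010111110100101 to get c = 000111110100101.


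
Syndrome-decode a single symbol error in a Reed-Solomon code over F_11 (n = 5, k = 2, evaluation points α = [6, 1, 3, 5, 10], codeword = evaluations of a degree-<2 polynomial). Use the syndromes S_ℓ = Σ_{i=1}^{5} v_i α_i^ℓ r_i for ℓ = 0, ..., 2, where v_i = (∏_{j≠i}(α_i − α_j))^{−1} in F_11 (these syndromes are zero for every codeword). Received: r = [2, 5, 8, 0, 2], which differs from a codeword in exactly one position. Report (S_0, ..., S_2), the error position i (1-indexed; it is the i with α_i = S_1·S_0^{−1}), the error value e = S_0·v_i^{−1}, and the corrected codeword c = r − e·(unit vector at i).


S = (1, 6, 3), error at position 1, error magnitude e = 6, c = [7, 5, 8, 0, 2].

Step 1: column multipliers v_i = (∏_{j≠i}(α_i − α_j))^{−1} mod 11.
  i = 1 (α = 6): (6−1)(6−3)(6−5)(6−10) = 5·3·1·(−4) = −60 ≡ 6, so v_1 = 6^{−1} = 2 (mod 11).
  i = 2 (α = 1): (1−6)(1−3)(1−5)(1−10) = (−5)·(−2)·(−4)·(−9) = 360 ≡ 8, so v_2 = 8^{−1} = 7 (mod 11).
  i = 3 (α = 3): (3−6)(3−1)(3−5)(3−10) = (−3)·2·(−2)·(−7) = −84 ≡ 4, so v_3 = 4^{−1} = 3 (mod 11).
  i = 4 (α = 5): (5−6)(5−1)(5−3)(5−10) = (−1)·4·2·(−5) = 40 ≡ 7, so v_4 = 7^{−1} = 8 (mod 11).
  i = 5 (α = 10): (10−6)(10−1)(10−3)(10−5) = 4·9·7·5 = 1260 ≡ 6, so v_5 = 6^{−1} = 2 (mod 11).
  v = [2, 7, 3, 8, 2].
Step 2: syndromes of r = [2, 5, 8, 0, 2] (all sums mod 11).
  S_0 = Σ v_i r_i = 2·2 + 7·5 + 3·8 + 8·0 + 2·2 = 67 ≡ 1.
  S_1 = Σ v_i α_i r_i = 2·6·2 + 7·1·5 + 3·3·8 + 8·5·0 + 2·10·2 = 171 ≡ 6.
  α_i^2 mod 11 = [3, 1, 9, 3, 1].
  S_2 = Σ v_i α_i^2 r_i = 2·3·2 + 7·1·5 + 3·9·8 + 8·3·0 + 2·1·2 = 267 ≡ 3.
  S = (1, 6, 3) ≠ 0, so r is not a codeword (an error is present).
Step 3: locate the error. For a single error e at position i, S_ℓ = v_i·e·α_i^ℓ, so α_err = S_1/S_0.
  S_0^{−1} = 1^{−1} = 1 (mod 11), so α_err = 6·1 = 6 ≡ 6 = α_1. Error position i = 1.
  Consistency check: S_2/S_1 = 3·2 = 6 ≡ 6 = α_err ✓ (single-error assumption holds).
Step 4: error magnitude e = S_0/v_1 = S_0·∏_{j≠1}(α_1 − α_j) = 1·6 = 6 ≡ 6 (mod 11).
Step 5: correct position 1: c_1 = r_1 − e = 2 − 6 ≡ 7 (mod 11). Hence c = [7, 5, 8, 0, 2].
  Check: interpolating c through the α_i gives m(x) = 9 + 7·x (degree < 2) with m(α_i) = c_i for every i, so c is indeed a codeword.


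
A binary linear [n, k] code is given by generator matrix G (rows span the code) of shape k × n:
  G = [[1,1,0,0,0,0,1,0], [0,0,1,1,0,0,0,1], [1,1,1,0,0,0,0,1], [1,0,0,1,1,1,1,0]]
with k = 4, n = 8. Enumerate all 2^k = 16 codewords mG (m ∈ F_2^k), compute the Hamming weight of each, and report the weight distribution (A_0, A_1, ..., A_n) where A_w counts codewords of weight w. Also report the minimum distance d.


Weight distribution: A_0 = 1, A_2 = 1, A_3 = 5, A_4 = 3, A_5 = 2, A_6 = 3, A_7 = 1. Minimum distance d = 2.

Enumerate all 2^4 = 16 messages m ∈ F_2^4.
For each, compute codeword c = mG in F_2^8, then tally its weight.
  m = 0000 → c = 00000000, weight = 0.
  m = 1000 → c = 11000010, weight = 3.
  m = 0100 → c = 00110001, weight = 3.
  m = 1100 → c = 11110011, weight = 6.
  m = 0010 → c = 11100001, weight = 4.
  m = 1010 → c = 00100011, weight = 3.
  m = 0110 → c = 11010000, weight = 3.
  m = 1110 → c = 00010010, weight = 2.
  m = 0001 → c = 10011110, weight = 5.
  m = 1001 → c = 01011100, weight = 4.
  m = 0101 → c = 10101111, weight = 6.
  m = 1101 → c = 01101101, weight = 5.
  m = 0011 → c = 01111111, weight = 7.
  m = 1011 → c = 10111101, weight = 6.
  m = 0111 → c = 01001110, weight = 4.
  m = 1111 → c = 10001100, weight = 3.
Tally weights:
  weight 0: 1 codewords.
  weight 2: 1 codewords.
  weight 3: 5 codewords.
  weight 4: 3 codewords.
  weight 5: 2 codewords.
  weight 6: 3 codewords.
  weight 7: 1 codewords.
Minimum distance d = smallest w > 0 with A_w > 0 = 2.
Sanity: Σ A_w = 16 = 2^4 = 16 ✓.


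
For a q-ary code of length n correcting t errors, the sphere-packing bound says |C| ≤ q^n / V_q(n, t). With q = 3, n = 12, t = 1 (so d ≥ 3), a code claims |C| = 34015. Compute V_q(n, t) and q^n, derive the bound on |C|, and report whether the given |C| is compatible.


V_q(n, t) = 25, q^n = 531441, Hamming bound = 21257, |C| = 34015 > bound (violated).

Step 1: Compute V_q(n, t) = Σ_{j=0}^1 C(n, j) (q−1)^j.
  j = 0: C(12,0)·(2)^0 = 1·1 = 1.
  j = 1: C(12,1)·(2)^1 = 12·2 = 24.
  V_q(n, t) = 1 + 24 = 25.
Step 2: q^n = 3^12 = 531441.
Step 3: Hamming bound ⌊q^n / V_q(n,t)⌋ = ⌊531441/25⌋ = 21257.
Step 4: Compare |C| = 34015 to 21257: violated.
The claimed |C| lies above the Hamming bound, so no 3-ary code of length 12 with d ≥ 3 can have 34015 codewords.


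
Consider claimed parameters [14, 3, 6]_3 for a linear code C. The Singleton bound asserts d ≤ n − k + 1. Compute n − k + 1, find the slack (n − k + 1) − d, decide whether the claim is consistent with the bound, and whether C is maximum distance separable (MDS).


Singleton RHS = n − k + 1 = 12, slack = 6, bound satisfied, not MDS.

Singleton bound: d ≤ n − k + 1.
Here n = 14, k = 3, so n − k + 1 = 12.
Given d = 6, check d ≤ 12: YES.
Slack = (n − k + 1) − d = 6.
The code is NOT MDS (slack = 6 > 0).
Description: the claimed parameters are [14, 3, 6]_3; such a code would be non-MDS.


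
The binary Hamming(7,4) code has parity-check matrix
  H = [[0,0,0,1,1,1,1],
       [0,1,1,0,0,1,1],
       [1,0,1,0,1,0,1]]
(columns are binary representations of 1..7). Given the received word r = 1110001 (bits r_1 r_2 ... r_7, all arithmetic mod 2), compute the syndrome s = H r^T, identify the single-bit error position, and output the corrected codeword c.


s = (1, 1, 1)^T, error position = 7, corrected codeword c = 1110000

Compute s = H r^T mod 2 one row at a time:
  s_1 = 0 + 0 + 0 + 1 = 1 ≡ 1 (mod 2).
  s_2 = 1 + 1 + 0 + 1 = 3 ≡ 1 (mod 2).
  s_3 = 1 + 1 + 0 + 1 = 3 ≡ 1 (mod 2).
s = (1, 1, 1)^T — this equals column 7 of H (binary 111), so error is at position 7.
Correct: flip bit 7 of r = 1110001 to get c = 1110000.


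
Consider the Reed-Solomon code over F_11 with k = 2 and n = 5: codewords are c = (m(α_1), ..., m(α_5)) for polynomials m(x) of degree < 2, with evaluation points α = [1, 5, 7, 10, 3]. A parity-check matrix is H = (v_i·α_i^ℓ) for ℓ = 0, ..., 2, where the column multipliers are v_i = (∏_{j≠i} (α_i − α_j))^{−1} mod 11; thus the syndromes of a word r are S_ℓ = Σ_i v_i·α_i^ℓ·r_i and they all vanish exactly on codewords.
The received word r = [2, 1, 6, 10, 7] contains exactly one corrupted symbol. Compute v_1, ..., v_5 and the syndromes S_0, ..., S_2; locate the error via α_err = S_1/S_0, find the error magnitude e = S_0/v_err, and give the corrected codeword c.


S = (9, 2, 9), error at position 4, error magnitude e = 2, c = [2, 1, 6, 8, 7].

Step 1: column multipliers v_i = (∏_{j≠i}(α_i − α_j))^{−1} mod 11.
  i = 1 (α = 1): (1−5)(1−7)(1−10)(1−3) = (−4)·(−6)·(−9)·(−2) = 432 ≡ 3, so v_1 = 3^{−1} = 4 (mod 11).
  i = 2 (α = 5): (5−1)(5−7)(5−10)(5−3) = 4·(−2)·(−5)·2 = 80 ≡ 3, so v_2 = 3^{−1} = 4 (mod 11).
  i = 3 (α = 7): (7−1)(7−5)(7−10)(7−3) = 6·2·(−3)·4 = −144 ≡ 10, so v_3 = 10^{−1} = 10 (mod 11).
  i = 4 (α = 10): (10−1)(10−5)(10−7)(10−3) = 9·5·3·7 = 945 ≡ 10, so v_4 = 10^{−1} = 10 (mod 11).
  i = 5 (α = 3): (3−1)(3−5)(3−7)(3−10) = 2·(−2)·(−4)·(−7) = −112 ≡ 9, so v_5 = 9^{−1} = 5 (mod 11).
  v = [4, 4, 10, 10, 5].
Step 2: syndromes of r = [2, 1, 6, 10, 7] (all sums mod 11).
  S_0 = Σ v_i r_i = 4·2 + 4·1 + 10·6 + 10·10 + 5·7 = 207 ≡ 9.
  S_1 = Σ v_i α_i r_i = 4·1·2 + 4·5·1 + 10·7·6 + 10·10·10 + 5·3·7 = 1553 ≡ 2.
  α_i^2 mod 11 = [1, 3, 5, 1, 9].
  S_2 = Σ v_i α_i^2 r_i = 4·1·2 + 4·3·1 + 10·5·6 + 10·1·10 + 5·9·7 = 735 ≡ 9.
  S = (9, 2, 9) ≠ 0, so r is not a codeword (an error is present).
Step 3: locate the error. For a single error e at position i, S_ℓ = v_i·e·α_i^ℓ, so α_err = S_1/S_0.
  S_0^{−1} = 9^{−1} = 5 (mod 11), so α_err = 2·5 = 10 ≡ 10 = α_4. Error position i = 4.
  Consistency check: S_2/S_1 = 9·6 = 54 ≡ 10 = α_err ✓ (single-error assumption holds).
Step 4: error magnitude e = S_0/v_4 = S_0·∏_{j≠4}(α_4 − α_j) = 9·10 = 90 ≡ 2 (mod 11).
Step 5: correct position 4: c_4 = r_4 − e = 10 − 2 ≡ 8 (mod 11). Hence c = [2, 1, 6, 8, 7].
  Check: interpolating c through the α_i gives m(x) = 5 + 8·x (degree < 2) with m(α_i) = c_i for every i, so c is indeed a codeword.
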